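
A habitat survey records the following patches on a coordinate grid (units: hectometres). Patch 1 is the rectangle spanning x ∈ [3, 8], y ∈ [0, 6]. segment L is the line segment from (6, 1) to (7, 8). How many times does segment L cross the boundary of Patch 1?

The segment meets the boundary at (6.714,6).

1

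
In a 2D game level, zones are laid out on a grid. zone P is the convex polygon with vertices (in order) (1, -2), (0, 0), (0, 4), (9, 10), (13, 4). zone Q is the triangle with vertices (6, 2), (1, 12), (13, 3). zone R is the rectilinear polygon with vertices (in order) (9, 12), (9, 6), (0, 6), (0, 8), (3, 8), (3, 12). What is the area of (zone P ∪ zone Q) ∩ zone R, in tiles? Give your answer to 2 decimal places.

The region (zone P ∪ zone Q) ∩ zone R is the polygon with vertices (3.75,6.5), (3,8), (3,10.5), (6.176,8.118), (9,10), (9,6), (3,6).
By the shoelace formula its area is 18.40.

18.40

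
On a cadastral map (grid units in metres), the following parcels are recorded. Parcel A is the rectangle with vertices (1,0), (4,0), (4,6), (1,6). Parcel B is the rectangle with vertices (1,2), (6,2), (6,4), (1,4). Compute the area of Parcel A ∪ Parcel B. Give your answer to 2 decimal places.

22.00

By inclusion–exclusion:
Individual areas: |Parcel A| = 18, |Parcel B| = 10.
|Parcel A∩Parcel B|: x∈[1,4], y∈[2,4] → 3·2 = 6.
|Parcel A ∪ Parcel B| = 28 − 6 = 22.00.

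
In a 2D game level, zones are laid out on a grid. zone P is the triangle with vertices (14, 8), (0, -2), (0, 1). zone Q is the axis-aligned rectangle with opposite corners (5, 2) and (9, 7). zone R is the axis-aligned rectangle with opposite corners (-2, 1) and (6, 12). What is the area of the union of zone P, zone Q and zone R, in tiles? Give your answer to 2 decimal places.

111.98

By inclusion–exclusion:
Individual areas: |zone P| = 21, |zone Q| = 20, |zone R| = 88.
|zone P∩zone Q| = 5.8714.
|zone P∩zone R| = 7.8429.
|zone Q∩zone R|: x∈[5,6], y∈[2,7] → 1·5 = 5.
|zone P∩zone Q∩zone R| = 1.6929.
|zone P ∪ zone Q ∪ zone R| = 129 − 18.7143 + 1.6929 = 111.98.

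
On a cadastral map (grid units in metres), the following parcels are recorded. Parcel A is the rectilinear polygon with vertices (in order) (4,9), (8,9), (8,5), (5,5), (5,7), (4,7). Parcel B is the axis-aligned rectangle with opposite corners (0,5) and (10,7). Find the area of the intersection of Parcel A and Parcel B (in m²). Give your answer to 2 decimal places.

6.00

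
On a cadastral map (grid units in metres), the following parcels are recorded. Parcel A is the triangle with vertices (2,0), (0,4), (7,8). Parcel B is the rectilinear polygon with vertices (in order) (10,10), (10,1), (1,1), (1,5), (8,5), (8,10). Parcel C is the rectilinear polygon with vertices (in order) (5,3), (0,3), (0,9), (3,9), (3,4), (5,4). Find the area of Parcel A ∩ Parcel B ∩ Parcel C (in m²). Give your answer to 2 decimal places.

The intersection is the polygon with vertices (1,4.571), (1.75,5), (3,5), (3,4), (4.5,4), (3.875,3), (1,3).
By the shoelace formula its area is 5.03.

5.03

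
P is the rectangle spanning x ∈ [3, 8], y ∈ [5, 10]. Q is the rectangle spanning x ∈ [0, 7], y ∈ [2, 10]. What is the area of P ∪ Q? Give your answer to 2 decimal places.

61.00

By inclusion–exclusion:
Individual areas: |P| = 25, |Q| = 56.
|P∩Q|: x∈[3,7], y∈[5,10] → 4·5 = 20.
|P ∪ Q| = 81 − 20 = 61.00.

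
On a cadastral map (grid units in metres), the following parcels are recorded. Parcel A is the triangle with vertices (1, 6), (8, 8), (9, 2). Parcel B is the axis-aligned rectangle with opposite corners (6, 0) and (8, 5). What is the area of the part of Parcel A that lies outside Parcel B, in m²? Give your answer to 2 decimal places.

18.00

|Parcel A| = 22, |Parcel A∩Parcel B| = 4.
|Parcel A ∖ Parcel B| = |Parcel A| − |Parcel A∩Parcel B| = 22 − 4 = 18.00.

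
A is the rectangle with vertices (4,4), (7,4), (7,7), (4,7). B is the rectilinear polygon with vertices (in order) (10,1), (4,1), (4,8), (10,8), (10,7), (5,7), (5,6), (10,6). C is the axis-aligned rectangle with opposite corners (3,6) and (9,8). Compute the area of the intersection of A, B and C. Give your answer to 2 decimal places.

1.00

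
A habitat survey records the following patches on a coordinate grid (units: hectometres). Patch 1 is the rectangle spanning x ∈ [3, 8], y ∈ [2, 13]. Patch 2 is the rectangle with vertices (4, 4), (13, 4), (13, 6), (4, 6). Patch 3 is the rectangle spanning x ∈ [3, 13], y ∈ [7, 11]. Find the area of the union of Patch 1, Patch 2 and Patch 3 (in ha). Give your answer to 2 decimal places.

85.00

By inclusion–exclusion:
Individual areas: |Patch 1| = 55, |Patch 2| = 18, |Patch 3| = 40.
|Patch 1∩Patch 2|: x∈[4,8], y∈[4,6] → 4·2 = 8.
|Patch 1∩Patch 3|: x∈[3,8], y∈[7,11] → 5·4 = 20.
|Patch 2∩Patch 3| = 0 (no overlap).
|Patch 1∩Patch 2∩Patch 3| = 0.
|Patch 1 ∪ Patch 2 ∪ Patch 3| = 113 − 28 + 0 = 85.00.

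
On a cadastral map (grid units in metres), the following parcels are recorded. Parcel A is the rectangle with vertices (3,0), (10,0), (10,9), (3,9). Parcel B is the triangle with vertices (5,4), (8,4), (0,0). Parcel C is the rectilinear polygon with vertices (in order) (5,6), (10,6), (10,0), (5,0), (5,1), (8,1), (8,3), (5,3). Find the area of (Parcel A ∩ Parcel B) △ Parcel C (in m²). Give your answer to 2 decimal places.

|Parcel A ∩ Parcel B| = 4.65.
|(Parcel A ∩ Parcel B) ∩ Parcel C| = 2.
|(Parcel A ∩ Parcel B) △ Parcel C| = 4.65 + 24 − 4 = 24.65.

24.65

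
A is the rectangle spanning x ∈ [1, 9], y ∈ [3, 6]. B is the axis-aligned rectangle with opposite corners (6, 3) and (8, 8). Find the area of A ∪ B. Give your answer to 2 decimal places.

By inclusion–exclusion:
Individual areas: |A| = 24, |B| = 10.
|A∩B|: x∈[6,8], y∈[3,6] → 2·3 = 6.
|A ∪ B| = 34 − 6 = 28.00.

28.00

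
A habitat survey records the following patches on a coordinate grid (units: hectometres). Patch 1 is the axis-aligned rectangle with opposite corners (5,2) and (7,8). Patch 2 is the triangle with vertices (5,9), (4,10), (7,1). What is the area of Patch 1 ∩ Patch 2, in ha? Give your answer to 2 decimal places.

The intersection is the polygon with vertices (5,8), (5.25,8), (6.75,2), (6.667,2), (5,7).
By the shoelace formula its area is 1.83.

1.83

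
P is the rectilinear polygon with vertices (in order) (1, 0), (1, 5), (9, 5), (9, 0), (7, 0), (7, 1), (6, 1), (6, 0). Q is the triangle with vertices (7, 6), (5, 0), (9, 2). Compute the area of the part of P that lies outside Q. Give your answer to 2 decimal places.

29.67

|P| = 39, |P∩Q| = 9.3333.
|P ∖ Q| = |P| − |P∩Q| = 39 − 9.3333 = 29.67.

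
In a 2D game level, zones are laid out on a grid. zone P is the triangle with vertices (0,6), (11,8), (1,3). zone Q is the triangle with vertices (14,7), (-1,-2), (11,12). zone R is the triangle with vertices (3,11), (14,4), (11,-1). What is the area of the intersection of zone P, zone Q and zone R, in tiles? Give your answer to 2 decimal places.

The intersection is the polygon with vertices (6.5,5.75), (6.125,6.312), (6.939,7.261), (8.444,7.535), (9.16,7.08).
By the shoelace formula its area is 2.57.

2.57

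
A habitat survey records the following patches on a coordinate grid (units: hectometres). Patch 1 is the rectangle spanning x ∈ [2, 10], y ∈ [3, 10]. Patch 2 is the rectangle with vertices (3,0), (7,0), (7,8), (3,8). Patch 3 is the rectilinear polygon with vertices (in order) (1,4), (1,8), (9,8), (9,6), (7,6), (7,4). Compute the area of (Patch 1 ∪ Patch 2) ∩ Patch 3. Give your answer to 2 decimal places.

The region (Patch 1 ∪ Patch 2) ∩ Patch 3 is the polygon with vertices (2,8), (9,8), (9,6), (7,6), (7,4), (2,4).
By the shoelace formula its area is 24.00.

24.00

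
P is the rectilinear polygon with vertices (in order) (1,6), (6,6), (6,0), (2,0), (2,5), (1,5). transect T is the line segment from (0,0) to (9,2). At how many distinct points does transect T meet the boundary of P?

2

The segment meets the boundary at (6,1.333), (2,0.444).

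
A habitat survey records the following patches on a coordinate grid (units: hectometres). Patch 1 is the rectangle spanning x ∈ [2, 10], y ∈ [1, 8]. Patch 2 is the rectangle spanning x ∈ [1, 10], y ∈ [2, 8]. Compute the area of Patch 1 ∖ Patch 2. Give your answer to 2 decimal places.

8.00

|Patch 1∩Patch 2|: x∈[2,10], y∈[2,8] → 8·6 = 48.
|Patch 1| = 56.
|Patch 1 ∖ Patch 2| = |Patch 1| − |Patch 1∩Patch 2| = 56 − 48 = 8.00.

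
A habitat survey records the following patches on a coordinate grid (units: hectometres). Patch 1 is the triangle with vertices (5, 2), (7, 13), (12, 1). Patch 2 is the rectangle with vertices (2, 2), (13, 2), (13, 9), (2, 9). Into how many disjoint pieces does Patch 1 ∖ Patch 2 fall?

Patch 1 ∖ Patch 2 splits into 2 disjoint pieces (area 4.7879, area 3.2917).

2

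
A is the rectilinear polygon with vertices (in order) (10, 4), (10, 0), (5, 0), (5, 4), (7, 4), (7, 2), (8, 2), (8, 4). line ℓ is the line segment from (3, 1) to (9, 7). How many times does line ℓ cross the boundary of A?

The segment meets the boundary at (6,4), (5,3).

2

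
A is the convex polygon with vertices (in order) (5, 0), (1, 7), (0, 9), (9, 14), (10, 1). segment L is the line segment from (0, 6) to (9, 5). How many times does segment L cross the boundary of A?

The segment meets the boundary at (1.678,5.814).

1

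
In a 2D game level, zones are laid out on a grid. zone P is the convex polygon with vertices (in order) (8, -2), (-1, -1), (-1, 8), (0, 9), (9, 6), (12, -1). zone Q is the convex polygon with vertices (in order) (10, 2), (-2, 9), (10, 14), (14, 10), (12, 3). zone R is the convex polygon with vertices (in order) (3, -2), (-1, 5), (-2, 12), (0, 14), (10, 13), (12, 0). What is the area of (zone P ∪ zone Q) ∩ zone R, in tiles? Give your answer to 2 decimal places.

141.63

|zone P ∪ zone Q| = 180.9133.
|(zone P ∪ zone Q) ∩ zone R| = 141.63.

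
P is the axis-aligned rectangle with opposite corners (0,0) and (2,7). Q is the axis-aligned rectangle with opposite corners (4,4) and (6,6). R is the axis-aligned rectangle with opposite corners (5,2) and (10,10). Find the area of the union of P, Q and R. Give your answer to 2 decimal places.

56.00

By inclusion–exclusion:
Individual areas: |P| = 14, |Q| = 4, |R| = 40.
|P∩Q| = 0 (no overlap).
|P∩R| = 0 (no overlap).
|Q∩R|: x∈[5,6], y∈[4,6] → 1·2 = 2.
|P∩Q∩R| = 0.
|P ∪ Q ∪ R| = 58 − 2 + 0 = 56.00.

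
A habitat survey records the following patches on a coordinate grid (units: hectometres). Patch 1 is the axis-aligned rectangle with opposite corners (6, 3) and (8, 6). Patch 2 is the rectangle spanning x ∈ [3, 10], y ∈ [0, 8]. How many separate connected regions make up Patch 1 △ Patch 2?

1

Patch 1 △ Patch 2 is a single connected region.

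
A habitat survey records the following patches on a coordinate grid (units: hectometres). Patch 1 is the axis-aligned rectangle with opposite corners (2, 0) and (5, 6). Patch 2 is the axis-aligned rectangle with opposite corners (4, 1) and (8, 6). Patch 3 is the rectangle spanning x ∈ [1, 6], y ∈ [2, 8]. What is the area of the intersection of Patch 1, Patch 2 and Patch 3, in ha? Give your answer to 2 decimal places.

4.00

The intersection is the polygon with vertices (4,6), (5,6), (5,2), (4,2).
By the shoelace formula its area is 4.00.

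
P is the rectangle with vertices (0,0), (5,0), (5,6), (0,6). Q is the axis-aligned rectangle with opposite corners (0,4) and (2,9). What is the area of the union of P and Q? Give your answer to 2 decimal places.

By inclusion–exclusion:
Individual areas: |P| = 30, |Q| = 10.
|P∩Q|: x∈[0,2], y∈[4,6] → 2·2 = 4.
|P ∪ Q| = 40 − 4 = 36.00.

36.00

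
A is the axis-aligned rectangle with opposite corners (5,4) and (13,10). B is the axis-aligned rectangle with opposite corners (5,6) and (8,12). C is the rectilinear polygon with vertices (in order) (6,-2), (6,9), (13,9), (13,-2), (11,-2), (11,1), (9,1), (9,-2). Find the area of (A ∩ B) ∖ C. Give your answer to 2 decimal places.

|A ∩ B| = 12.
|(A ∩ B) ∩ C| = 6.
|(A ∩ B) ∖ C| = 12 − 6 = 6.00.

6.00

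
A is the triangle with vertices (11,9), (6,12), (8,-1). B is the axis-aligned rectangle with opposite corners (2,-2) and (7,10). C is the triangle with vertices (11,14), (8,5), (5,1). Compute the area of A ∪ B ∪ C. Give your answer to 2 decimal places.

By inclusion–exclusion:
Individual areas: |A| = 29.5, |B| = 60, |C| = 7.5.
|A∩B| = 1.5577.
|A∩C| = 4.5745.
|B∩C| = 1.6667.
|A∩B∩C| = 0.
|A ∪ B ∪ C| = 97 − 7.7989 + 0 = 89.20.

89.20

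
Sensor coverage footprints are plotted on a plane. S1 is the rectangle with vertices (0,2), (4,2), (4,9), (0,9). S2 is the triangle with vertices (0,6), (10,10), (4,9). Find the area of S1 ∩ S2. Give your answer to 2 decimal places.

2.80

The intersection is the polygon with vertices (4,7.6), (0,6), (4,9).
By the shoelace formula its area is 2.80.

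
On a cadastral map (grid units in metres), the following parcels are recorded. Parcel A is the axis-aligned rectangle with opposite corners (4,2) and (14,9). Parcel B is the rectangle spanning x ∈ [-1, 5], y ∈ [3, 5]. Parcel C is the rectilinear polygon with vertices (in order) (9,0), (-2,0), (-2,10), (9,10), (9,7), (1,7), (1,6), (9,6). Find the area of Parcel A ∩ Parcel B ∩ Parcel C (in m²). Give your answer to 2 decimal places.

2.00

The intersection is the polygon with vertices (5,5), (5,3), (4,3), (4,5).
By the shoelace formula its area is 2.00.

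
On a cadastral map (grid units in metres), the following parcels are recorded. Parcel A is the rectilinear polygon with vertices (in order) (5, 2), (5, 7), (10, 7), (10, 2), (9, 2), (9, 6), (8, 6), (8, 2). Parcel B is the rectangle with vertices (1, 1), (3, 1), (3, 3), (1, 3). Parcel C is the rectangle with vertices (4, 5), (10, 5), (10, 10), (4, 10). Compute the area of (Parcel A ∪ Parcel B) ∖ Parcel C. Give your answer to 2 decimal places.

|Parcel A ∪ Parcel B| = 25.
|(Parcel A ∪ Parcel B) ∩ Parcel C| = 9.
|(Parcel A ∪ Parcel B) ∖ Parcel C| = 25 − 9 = 16.00.

16.00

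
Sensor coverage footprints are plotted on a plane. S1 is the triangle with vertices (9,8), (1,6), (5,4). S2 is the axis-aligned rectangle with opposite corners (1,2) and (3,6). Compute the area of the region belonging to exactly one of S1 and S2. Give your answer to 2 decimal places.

|S1| = 12, |S2| = 8, |S1∩S2| = 1.
|S1 △ S2| = |S1| + |S2| − 2·|S1∩S2| = 12 + 8 − 2 = 18.00.

18.00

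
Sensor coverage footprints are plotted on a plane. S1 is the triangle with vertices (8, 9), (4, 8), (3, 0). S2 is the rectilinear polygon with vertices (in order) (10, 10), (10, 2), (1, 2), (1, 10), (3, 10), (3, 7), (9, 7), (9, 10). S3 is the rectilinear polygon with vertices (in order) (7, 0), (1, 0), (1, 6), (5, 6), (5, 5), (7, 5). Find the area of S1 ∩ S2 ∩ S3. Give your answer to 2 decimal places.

5.83

The intersection is the polygon with vertices (4.111,2), (3.25,2), (3.75,6), (5,6), (5,5), (5.778,5).
By the shoelace formula its area is 5.83.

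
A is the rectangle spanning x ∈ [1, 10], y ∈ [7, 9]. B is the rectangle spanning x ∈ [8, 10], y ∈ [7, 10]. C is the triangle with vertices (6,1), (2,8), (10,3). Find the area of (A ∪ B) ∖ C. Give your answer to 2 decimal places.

|A ∪ B| = 20.
|(A ∪ B) ∩ C| = 0.5143.
|(A ∪ B) ∖ C| = 20 − 0.5143 = 19.49.

19.49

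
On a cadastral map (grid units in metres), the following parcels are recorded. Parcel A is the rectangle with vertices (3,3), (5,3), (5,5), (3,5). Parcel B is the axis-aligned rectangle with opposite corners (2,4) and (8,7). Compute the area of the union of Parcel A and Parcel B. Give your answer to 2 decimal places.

By inclusion–exclusion:
Individual areas: |Parcel A| = 4, |Parcel B| = 18.
|Parcel A∩Parcel B|: x∈[3,5], y∈[4,5] → 2·1 = 2.
|Parcel A ∪ Parcel B| = 22 − 2 = 20.00.

20.00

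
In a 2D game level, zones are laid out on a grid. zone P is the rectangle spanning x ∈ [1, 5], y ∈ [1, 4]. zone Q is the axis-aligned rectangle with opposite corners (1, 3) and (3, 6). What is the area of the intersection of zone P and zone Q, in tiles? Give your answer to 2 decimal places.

2.00

|zone P∩zone Q|: x∈[1,3], y∈[3,4] → 2·1 = 2.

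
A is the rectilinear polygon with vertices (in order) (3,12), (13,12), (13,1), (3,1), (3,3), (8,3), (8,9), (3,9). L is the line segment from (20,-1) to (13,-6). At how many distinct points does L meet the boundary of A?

0

The segment lies entirely outside A and never meets its boundary.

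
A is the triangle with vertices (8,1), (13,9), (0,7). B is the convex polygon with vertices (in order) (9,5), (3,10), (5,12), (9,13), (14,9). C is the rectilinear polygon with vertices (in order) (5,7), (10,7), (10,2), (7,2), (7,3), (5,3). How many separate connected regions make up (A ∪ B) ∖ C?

2

(A ∪ B) ∖ C splits into 2 disjoint pieces (area 1.9792, area 56.8036).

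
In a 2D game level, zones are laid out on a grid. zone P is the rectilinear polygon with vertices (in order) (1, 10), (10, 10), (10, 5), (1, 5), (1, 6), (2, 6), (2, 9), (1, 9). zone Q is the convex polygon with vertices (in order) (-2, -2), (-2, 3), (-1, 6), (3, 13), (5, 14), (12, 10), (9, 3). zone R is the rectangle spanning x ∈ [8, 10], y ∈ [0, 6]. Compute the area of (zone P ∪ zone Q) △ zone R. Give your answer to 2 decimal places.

|zone P ∪ zone Q| = 128.5952.
|(zone P ∪ zone Q) ∩ zone R| = 5.0844.
|(zone P ∪ zone Q) △ zone R| = 128.5952 + 12 − 10.1688 = 130.43.

130.43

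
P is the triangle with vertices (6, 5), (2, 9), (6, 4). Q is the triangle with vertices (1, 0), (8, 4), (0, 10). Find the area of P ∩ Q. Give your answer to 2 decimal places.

The intersection is the polygon with vertices (6,5), (6,4), (3,7.75), (4,7).
By the shoelace formula its area is 1.75.

1.75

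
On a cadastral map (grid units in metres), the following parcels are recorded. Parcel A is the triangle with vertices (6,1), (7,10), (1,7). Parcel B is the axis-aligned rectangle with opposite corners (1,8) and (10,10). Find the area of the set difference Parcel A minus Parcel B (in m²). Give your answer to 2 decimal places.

|Parcel A| = 25.5, |Parcel A∩Parcel B| = 3.7778.
|Parcel A ∖ Parcel B| = |Parcel A| − |Parcel A∩Parcel B| = 25.5 − 3.7778 = 21.72.

21.72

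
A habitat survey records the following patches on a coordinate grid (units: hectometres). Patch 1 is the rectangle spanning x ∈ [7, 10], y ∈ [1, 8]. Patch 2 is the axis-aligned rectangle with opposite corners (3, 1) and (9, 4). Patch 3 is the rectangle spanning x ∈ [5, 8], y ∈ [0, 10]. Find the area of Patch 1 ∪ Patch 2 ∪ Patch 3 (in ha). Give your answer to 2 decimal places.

By inclusion–exclusion:
Individual areas: |Patch 1| = 21, |Patch 2| = 18, |Patch 3| = 30.
|Patch 1∩Patch 2|: x∈[7,9], y∈[1,4] → 2·3 = 6.
|Patch 1∩Patch 3|: x∈[7,8], y∈[1,8] → 1·7 = 7.
|Patch 2∩Patch 3|: x∈[5,8], y∈[1,4] → 3·3 = 9.
|Patch 1∩Patch 2∩Patch 3| = 3.
|Patch 1 ∪ Patch 2 ∪ Patch 3| = 69 − 22 + 3 = 50.00.

50.00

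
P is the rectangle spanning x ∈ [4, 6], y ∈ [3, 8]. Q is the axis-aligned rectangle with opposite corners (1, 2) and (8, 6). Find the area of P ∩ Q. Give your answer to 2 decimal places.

|P∩Q|: x∈[4,6], y∈[3,6] → 2·3 = 6.

6.00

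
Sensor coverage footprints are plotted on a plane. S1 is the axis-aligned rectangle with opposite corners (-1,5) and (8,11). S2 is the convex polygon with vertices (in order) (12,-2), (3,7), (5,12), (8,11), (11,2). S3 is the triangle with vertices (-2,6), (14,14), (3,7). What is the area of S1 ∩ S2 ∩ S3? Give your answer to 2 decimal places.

5.23

The intersection is the polygon with vertices (3.75,8.875), (8,11), (8,10.182), (3,7).
By the shoelace formula its area is 5.23.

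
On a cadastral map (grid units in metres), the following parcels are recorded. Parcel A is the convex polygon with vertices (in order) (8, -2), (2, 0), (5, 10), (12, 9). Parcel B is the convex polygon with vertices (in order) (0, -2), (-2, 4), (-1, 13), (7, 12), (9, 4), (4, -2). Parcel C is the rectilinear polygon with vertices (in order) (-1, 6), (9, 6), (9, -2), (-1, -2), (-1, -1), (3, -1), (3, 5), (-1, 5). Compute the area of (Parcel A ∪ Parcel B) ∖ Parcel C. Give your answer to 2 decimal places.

|Parcel A ∪ Parcel B| = 153.876.
|(Parcel A ∪ Parcel B) ∩ Parcel C| = 51.7047.
|(Parcel A ∪ Parcel B) ∖ Parcel C| = 153.876 − 51.7047 = 102.17.

102.17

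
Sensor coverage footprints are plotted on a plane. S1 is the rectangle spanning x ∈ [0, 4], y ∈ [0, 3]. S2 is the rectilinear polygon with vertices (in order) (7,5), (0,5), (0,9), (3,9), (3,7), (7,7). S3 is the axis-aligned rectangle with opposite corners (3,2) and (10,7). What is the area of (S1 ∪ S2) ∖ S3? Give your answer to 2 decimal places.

23.00

|S1 ∪ S2| = 32.
|(S1 ∪ S2) ∩ S3| = 9.
|(S1 ∪ S2) ∖ S3| = 32 − 9 = 23.00.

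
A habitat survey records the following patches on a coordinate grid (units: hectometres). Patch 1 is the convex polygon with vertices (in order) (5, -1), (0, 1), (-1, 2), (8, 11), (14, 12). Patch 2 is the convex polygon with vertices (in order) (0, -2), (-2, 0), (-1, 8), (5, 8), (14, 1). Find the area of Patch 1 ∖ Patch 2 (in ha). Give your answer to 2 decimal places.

29.78

|Patch 1| = 76.5, |Patch 1∩Patch 2| = 46.7188.
|Patch 1 ∖ Patch 2| = |Patch 1| − |Patch 1∩Patch 2| = 76.5 − 46.7188 = 29.78.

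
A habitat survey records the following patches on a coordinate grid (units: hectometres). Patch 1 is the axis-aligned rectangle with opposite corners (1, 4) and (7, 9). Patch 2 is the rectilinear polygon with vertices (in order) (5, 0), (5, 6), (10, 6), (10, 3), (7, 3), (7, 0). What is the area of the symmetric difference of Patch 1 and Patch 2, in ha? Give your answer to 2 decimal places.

|Patch 1| = 30, |Patch 2| = 21, |Patch 1∩Patch 2| = 4.
|Patch 1 △ Patch 2| = |Patch 1| + |Patch 2| − 2·|Patch 1∩Patch 2| = 30 + 21 − 8 = 43.00.

43.00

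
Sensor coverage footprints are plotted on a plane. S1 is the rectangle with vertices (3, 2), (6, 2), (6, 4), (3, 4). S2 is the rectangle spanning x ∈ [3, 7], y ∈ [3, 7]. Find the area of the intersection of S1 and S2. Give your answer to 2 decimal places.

|S1∩S2|: x∈[3,6], y∈[3,4] → 3·1 = 3.

3.00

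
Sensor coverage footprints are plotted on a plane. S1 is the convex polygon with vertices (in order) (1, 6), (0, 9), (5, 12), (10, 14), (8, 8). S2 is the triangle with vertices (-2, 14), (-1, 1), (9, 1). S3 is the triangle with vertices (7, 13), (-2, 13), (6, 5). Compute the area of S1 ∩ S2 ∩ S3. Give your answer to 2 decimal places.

0.41

The intersection is the polygon with vertices (1.48,9.888), (3.5,7.5), (1.25,9.75).
By the shoelace formula its area is 0.41.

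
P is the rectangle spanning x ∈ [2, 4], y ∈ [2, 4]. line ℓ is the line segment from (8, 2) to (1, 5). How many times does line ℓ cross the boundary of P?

The segment meets the boundary at (3.333,4), (4,3.714).

2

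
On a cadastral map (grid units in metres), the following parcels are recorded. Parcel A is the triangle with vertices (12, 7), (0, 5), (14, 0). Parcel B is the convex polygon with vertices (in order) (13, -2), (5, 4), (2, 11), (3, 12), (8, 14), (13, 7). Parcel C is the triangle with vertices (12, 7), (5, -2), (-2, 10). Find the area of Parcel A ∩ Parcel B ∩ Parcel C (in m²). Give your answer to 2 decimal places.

19.03

The intersection is the polygon with vertices (7,2.5), (5,4), (4.267,5.711), (12,7), (8.174,2.081).
By the shoelace formula its area is 19.03.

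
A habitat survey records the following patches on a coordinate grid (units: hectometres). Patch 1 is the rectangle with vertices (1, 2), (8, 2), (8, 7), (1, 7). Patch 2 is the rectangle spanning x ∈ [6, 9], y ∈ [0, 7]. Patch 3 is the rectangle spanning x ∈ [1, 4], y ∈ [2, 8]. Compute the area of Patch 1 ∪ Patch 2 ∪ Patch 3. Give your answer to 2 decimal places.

By inclusion–exclusion:
Individual areas: |Patch 1| = 35, |Patch 2| = 21, |Patch 3| = 18.
|Patch 1∩Patch 2|: x∈[6,8], y∈[2,7] → 2·5 = 10.
|Patch 1∩Patch 3|: x∈[1,4], y∈[2,7] → 3·5 = 15.
|Patch 2∩Patch 3| = 0 (no overlap).
|Patch 1∩Patch 2∩Patch 3| = 0.
|Patch 1 ∪ Patch 2 ∪ Patch 3| = 74 − 25 + 0 = 49.00.

49.00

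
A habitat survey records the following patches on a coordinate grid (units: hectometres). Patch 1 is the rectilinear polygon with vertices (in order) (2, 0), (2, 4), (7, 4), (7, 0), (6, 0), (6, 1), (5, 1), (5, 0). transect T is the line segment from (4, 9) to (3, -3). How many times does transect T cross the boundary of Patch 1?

2

The segment meets the boundary at (3.25,0), (3.583,4).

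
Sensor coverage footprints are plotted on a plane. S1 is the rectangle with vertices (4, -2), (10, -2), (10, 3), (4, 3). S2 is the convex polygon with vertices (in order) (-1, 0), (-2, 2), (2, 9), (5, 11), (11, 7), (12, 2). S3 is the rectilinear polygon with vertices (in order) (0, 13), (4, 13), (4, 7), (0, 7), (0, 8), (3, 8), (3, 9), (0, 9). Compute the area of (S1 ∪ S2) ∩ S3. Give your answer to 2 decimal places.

5.19

The region (S1 ∪ S2) ∩ S3 is the polygon with vertices (1.429,8), (3,8), (3,9), (2,9), (4,10.333), (4,7), (0.857,7).
By the shoelace formula its area is 5.19.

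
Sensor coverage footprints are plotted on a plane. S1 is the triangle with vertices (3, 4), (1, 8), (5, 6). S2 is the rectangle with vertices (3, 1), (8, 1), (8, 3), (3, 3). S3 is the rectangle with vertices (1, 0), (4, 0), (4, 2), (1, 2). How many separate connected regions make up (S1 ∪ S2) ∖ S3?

(S1 ∪ S2) ∖ S3 splits into 2 disjoint pieces (area 6, area 9).

2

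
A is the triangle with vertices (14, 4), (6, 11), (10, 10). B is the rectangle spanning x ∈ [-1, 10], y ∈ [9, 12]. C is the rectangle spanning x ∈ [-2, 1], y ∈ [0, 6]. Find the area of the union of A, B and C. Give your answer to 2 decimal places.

57.29

By inclusion–exclusion:
Individual areas: |A| = 10, |B| = 33, |C| = 18.
|A∩B| = 3.7143.
|A∩C| = 0.
|B∩C| = 0 (no overlap).
|A∩B∩C| = 0.
|A ∪ B ∪ C| = 61 − 3.7143 + 0 = 57.29.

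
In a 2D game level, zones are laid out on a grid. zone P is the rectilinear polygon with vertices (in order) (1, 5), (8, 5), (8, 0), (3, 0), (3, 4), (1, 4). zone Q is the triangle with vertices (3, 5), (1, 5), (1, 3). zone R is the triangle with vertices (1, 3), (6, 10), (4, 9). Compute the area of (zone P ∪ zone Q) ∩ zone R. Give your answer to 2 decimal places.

The region (zone P ∪ zone Q) ∩ zone R is the polygon with vertices (2.429,5), (1,3), (2,5).
By the shoelace formula its area is 0.43.

0.43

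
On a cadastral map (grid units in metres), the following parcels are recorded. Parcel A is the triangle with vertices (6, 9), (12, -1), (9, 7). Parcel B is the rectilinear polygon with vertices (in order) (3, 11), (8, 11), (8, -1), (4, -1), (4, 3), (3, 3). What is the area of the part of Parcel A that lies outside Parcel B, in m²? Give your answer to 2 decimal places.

7.00

|Parcel A| = 9, |Parcel A∩Parcel B| = 2.
|Parcel A ∖ Parcel B| = |Parcel A| − |Parcel A∩Parcel B| = 9 − 2 = 7.00.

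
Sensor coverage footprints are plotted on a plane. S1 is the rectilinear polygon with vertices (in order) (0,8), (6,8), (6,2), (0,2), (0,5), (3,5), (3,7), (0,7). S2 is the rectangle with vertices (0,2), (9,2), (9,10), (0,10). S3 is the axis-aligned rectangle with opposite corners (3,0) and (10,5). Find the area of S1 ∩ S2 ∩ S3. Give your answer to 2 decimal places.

9.00

The intersection is the polygon with vertices (6,2), (3,2), (3,5), (6,5).
By the shoelace formula its area is 9.00.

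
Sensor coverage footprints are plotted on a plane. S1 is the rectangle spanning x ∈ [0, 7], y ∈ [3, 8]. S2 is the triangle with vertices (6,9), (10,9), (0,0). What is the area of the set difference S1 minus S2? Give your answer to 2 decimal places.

24.38

|S1| = 35, |S1∩S2| = 10.6167.
|S1 ∖ S2| = |S1| − |S1∩S2| = 35 − 10.6167 = 24.38.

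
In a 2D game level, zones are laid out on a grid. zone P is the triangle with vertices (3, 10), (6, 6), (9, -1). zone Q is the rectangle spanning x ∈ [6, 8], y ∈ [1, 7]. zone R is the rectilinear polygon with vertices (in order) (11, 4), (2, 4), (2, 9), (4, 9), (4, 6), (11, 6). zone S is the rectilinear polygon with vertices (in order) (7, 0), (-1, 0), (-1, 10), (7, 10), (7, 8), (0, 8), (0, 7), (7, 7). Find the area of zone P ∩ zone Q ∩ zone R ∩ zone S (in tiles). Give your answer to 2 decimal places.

0.79

The intersection is the polygon with vertices (6,6), (6.857,4), (6.273,4), (6,4.5).
By the shoelace formula its area is 0.79.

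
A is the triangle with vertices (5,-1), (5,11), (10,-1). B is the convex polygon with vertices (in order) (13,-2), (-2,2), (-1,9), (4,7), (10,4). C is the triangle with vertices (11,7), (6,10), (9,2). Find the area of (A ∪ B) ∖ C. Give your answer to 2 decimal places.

86.75

|A ∪ B| = 89.2373.
|(A ∪ B) ∩ C| = 2.484.
|(A ∪ B) ∖ C| = 89.2373 − 2.484 = 86.75.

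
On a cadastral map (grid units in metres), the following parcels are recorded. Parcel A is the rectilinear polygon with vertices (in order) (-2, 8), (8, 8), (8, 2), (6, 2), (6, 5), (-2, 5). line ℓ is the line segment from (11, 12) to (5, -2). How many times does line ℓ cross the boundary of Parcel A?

The segment meets the boundary at (6.714,2), (8,5).

2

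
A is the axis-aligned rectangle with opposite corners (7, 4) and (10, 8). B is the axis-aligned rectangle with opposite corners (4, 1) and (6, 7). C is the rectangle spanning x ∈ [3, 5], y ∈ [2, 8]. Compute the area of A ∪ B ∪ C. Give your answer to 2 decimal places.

31.00

By inclusion–exclusion:
Individual areas: |A| = 12, |B| = 12, |C| = 12.
|A∩B| = 0 (no overlap).
|A∩C| = 0 (no overlap).
|B∩C|: x∈[4,5], y∈[2,7] → 1·5 = 5.
|A∩B∩C| = 0.
|A ∪ B ∪ C| = 36 − 5 + 0 = 31.00.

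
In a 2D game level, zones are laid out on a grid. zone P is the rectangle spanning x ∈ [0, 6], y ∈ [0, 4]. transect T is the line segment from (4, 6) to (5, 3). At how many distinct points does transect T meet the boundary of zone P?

The segment meets the boundary at (4.667,4).

1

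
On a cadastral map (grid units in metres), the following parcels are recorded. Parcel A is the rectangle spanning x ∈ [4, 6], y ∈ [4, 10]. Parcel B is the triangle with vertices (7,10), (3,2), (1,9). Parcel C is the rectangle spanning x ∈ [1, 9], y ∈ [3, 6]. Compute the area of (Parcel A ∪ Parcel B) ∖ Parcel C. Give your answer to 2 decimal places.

|Parcel A ∪ Parcel B| = 26.6667.
|(Parcel A ∪ Parcel B) ∩ Parcel C| = 8.8929.
|(Parcel A ∪ Parcel B) ∖ Parcel C| = 26.6667 − 8.8929 = 17.77.

17.77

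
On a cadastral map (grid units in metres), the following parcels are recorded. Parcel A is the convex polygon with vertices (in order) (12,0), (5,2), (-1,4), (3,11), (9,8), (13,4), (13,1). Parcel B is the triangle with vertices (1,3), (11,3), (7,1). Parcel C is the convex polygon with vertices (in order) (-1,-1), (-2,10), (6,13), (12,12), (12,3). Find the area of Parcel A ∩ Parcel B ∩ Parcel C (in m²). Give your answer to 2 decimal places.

The intersection is the polygon with vertices (2,3), (11,3), (9.4,2.2), (6.944,1.444), (5,2).
By the shoelace formula its area is 7.52.

7.52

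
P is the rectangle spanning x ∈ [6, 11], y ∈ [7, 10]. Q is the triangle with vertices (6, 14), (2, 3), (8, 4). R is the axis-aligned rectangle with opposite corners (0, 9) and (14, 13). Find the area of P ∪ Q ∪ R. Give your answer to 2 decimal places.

By inclusion–exclusion:
Individual areas: |P| = 15, |Q| = 31, |R| = 56.
|P∩Q| = 3.3.
|P∩R|: x∈[6,11], y∈[9,10] → 5·1 = 5.
|Q∩R| = 6.7636.
|P∩Q∩R| = 0.9.
|P ∪ Q ∪ R| = 102 − 15.0636 + 0.9 = 87.84.

87.84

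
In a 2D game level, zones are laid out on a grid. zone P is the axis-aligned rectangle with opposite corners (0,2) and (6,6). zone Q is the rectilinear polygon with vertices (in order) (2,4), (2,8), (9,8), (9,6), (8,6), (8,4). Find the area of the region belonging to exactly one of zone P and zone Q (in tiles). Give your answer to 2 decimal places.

|zone P| = 24, |zone Q| = 26, |zone P∩zone Q| = 8.
|zone P △ zone Q| = |zone P| + |zone Q| − 2·|zone P∩zone Q| = 24 + 26 − 16 = 34.00.

34.00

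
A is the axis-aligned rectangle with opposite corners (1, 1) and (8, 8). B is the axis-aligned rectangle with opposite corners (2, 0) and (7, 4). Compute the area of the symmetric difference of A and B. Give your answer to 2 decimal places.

|A∩B|: x∈[2,7], y∈[1,4] → 5·3 = 15.
|A △ B| = |A| + |B| − 2·|A∩B| = 49 + 20 − 30 = 39.00.

39.00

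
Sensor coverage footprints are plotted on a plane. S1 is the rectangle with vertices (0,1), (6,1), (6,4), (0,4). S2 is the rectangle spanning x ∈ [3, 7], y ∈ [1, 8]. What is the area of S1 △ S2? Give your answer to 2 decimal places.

|S1∩S2|: x∈[3,6], y∈[1,4] → 3·3 = 9.
|S1 △ S2| = |S1| + |S2| − 2·|S1∩S2| = 18 + 28 − 18 = 28.00.

28.00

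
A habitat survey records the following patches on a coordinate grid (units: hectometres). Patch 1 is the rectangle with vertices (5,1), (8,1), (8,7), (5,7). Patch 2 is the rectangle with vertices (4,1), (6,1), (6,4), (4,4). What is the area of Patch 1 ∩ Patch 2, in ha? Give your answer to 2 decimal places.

3.00

|Patch 1∩Patch 2|: x∈[5,6], y∈[1,4] → 1·3 = 3.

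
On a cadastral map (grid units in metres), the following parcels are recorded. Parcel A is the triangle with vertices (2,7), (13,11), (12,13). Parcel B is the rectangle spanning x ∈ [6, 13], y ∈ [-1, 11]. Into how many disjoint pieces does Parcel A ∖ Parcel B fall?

2

Parcel A ∖ Parcel B splits into 2 disjoint pieces (area 1.8909, area 4.3333).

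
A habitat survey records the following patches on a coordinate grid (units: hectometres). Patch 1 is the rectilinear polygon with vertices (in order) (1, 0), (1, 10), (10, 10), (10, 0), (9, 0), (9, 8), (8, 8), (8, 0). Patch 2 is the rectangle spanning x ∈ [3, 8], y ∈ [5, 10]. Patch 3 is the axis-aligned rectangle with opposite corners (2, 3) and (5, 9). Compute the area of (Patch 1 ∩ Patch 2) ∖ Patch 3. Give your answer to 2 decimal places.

|Patch 1 ∩ Patch 2| = 25.
|(Patch 1 ∩ Patch 2) ∩ Patch 3| = 8.
|(Patch 1 ∩ Patch 2) ∖ Patch 3| = 25 − 8 = 17.00.

17.00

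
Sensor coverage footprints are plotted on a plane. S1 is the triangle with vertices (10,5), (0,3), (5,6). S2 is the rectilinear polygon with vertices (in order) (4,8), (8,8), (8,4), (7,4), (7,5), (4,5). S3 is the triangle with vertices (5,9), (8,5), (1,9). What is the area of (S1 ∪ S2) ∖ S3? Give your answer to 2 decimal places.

|S1 ∪ S2| = 19.7.
|(S1 ∪ S2) ∩ S3| = 4.0536.
|(S1 ∪ S2) ∖ S3| = 19.7 − 4.0536 = 15.65.

15.65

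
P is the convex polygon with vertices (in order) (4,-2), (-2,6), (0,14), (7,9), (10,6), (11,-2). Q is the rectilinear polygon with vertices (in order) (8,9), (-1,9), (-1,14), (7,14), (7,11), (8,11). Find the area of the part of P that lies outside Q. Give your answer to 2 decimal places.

|P| = 127, |P∩Q| = 20.5.
|P ∖ Q| = |P| − |P∩Q| = 127 − 20.5 = 106.50.

106.50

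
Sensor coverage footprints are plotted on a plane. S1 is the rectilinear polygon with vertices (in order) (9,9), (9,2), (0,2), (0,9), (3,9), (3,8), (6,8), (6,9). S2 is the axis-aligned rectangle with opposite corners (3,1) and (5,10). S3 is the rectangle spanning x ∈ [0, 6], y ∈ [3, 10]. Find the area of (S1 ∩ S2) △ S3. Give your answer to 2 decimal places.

|S1 ∩ S2| = 12.
|(S1 ∩ S2) ∩ S3| = 10.
|(S1 ∩ S2) △ S3| = 12 + 42 − 20 = 34.00.

34.00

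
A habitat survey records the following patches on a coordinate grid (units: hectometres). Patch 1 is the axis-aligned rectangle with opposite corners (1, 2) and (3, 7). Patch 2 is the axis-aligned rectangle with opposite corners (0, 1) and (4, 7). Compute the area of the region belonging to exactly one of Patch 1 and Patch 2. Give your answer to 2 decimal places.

14.00

|Patch 1∩Patch 2|: x∈[1,3], y∈[2,7] → 2·5 = 10.
|Patch 1 △ Patch 2| = |Patch 1| + |Patch 2| − 2·|Patch 1∩Patch 2| = 10 + 24 − 20 = 14.00.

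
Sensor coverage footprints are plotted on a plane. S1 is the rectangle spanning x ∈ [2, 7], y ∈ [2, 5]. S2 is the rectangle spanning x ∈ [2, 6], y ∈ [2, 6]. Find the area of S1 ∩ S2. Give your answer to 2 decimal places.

12.00

|S1∩S2|: x∈[2,6], y∈[2,5] → 4·3 = 12.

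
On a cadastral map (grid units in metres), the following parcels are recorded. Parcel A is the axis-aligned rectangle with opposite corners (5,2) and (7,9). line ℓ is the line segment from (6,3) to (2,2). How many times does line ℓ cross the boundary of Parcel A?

The segment meets the boundary at (5,2.75).

1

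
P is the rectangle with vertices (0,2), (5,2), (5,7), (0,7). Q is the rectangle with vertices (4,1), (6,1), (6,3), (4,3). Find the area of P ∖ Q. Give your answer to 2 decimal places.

24.00

|P∩Q|: x∈[4,5], y∈[2,3] → 1·1 = 1.
|P| = 25.
|P ∖ Q| = |P| − |P∩Q| = 25 − 1 = 24.00.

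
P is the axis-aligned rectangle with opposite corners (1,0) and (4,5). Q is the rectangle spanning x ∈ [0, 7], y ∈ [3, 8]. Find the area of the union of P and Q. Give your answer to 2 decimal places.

By inclusion–exclusion:
Individual areas: |P| = 15, |Q| = 35.
|P∩Q|: x∈[1,4], y∈[3,5] → 3·2 = 6.
|P ∪ Q| = 50 − 6 = 44.00.

44.00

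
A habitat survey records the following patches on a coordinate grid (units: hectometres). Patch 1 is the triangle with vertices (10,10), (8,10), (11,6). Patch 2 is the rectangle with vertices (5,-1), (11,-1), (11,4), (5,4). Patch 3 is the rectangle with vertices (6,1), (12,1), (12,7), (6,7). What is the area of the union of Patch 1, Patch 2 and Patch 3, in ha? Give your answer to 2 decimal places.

By inclusion–exclusion:
Individual areas: |Patch 1| = 4, |Patch 2| = 30, |Patch 3| = 36.
|Patch 1∩Patch 2| = 0.
|Patch 1∩Patch 3| = 0.25.
|Patch 2∩Patch 3|: x∈[6,11], y∈[1,4] → 5·3 = 15.
|Patch 1∩Patch 2∩Patch 3| = 0.
|Patch 1 ∪ Patch 2 ∪ Patch 3| = 70 − 15.25 + 0 = 54.75.

54.75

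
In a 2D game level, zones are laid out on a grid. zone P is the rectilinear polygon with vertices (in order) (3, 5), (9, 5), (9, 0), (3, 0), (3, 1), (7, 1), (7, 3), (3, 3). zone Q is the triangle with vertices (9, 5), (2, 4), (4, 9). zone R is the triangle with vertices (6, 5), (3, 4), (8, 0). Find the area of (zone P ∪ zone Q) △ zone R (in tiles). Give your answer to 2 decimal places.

|zone P ∪ zone Q| = 35.9286.
|(zone P ∪ zone Q) ∩ zone R| = 5.55.
|(zone P ∪ zone Q) △ zone R| = 35.9286 + 8.5 − 11.1 = 33.33.

33.33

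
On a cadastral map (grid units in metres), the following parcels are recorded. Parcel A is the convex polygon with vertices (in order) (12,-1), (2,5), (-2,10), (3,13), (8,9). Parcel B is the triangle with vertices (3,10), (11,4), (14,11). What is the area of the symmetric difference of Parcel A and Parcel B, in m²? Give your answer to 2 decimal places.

|Parcel A| = 78.5, |Parcel B| = 37, |Parcel A∩Parcel B| = 11.4847.
|Parcel A △ Parcel B| = |Parcel A| + |Parcel B| − 2·|Parcel A∩Parcel B| = 78.5 + 37 − 22.9694 = 92.53.

92.53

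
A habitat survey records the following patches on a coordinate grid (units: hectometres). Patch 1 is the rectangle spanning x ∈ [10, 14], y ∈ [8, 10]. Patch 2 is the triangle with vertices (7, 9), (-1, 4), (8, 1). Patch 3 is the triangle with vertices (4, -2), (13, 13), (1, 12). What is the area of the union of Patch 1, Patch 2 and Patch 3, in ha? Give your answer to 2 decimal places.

101.24

By inclusion–exclusion:
Individual areas: |Patch 1| = 8, |Patch 2| = 34.5, |Patch 3| = 85.5.
|Patch 1∩Patch 2| = 0.
|Patch 1∩Patch 3| = 1.2.
|Patch 2∩Patch 3| = 25.5561.
|Patch 1∩Patch 2∩Patch 3| = 0.
|Patch 1 ∪ Patch 2 ∪ Patch 3| = 128 − 26.7561 + 0 = 101.24.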